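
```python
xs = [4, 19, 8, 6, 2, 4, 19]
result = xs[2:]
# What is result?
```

xs has length 7. The slice xs[2:] selects indices [2, 3, 4, 5, 6] (2->8, 3->6, 4->2, 5->4, 6->19), giving [8, 6, 2, 4, 19].

[8, 6, 2, 4, 19]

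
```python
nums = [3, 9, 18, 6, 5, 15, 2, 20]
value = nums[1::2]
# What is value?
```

nums has length 8. The slice nums[1::2] selects indices [1, 3, 5, 7] (1->9, 3->6, 5->15, 7->20), giving [9, 6, 15, 20].

[9, 6, 15, 20]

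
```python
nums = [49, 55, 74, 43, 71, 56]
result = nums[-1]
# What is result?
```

nums has length 6. Negative index -1 maps to positive index 6 + (-1) = 5. nums[5] = 56.

56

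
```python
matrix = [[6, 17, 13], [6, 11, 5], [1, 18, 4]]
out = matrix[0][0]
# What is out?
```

matrix[0] = [6, 17, 13]. Taking column 0 of that row yields 6.

6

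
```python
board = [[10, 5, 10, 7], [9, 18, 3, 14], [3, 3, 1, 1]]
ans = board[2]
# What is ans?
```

board has 3 rows. Row 2 is [3, 3, 1, 1].

[3, 3, 1, 1]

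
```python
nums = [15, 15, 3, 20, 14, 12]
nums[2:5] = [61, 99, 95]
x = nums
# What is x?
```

nums starts as [15, 15, 3, 20, 14, 12] (length 6). The slice nums[2:5] covers indices [2, 3, 4] with values [3, 20, 14]. Replacing that slice with [61, 99, 95] (same length) produces [15, 15, 61, 99, 95, 12].

[15, 15, 61, 99, 95, 12]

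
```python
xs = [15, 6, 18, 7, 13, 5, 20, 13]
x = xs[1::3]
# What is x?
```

xs has length 8. The slice xs[1::3] selects indices [1, 4, 7] (1->6, 4->13, 7->13), giving [6, 13, 13].

[6, 13, 13]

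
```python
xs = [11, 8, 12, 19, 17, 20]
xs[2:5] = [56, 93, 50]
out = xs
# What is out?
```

xs starts as [11, 8, 12, 19, 17, 20] (length 6). The slice xs[2:5] covers indices [2, 3, 4] with values [12, 19, 17]. Replacing that slice with [56, 93, 50] (same length) produces [11, 8, 56, 93, 50, 20].

[11, 8, 56, 93, 50, 20]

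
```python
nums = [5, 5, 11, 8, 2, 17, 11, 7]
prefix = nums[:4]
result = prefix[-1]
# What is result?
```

nums has length 8. The slice nums[:4] selects indices [0, 1, 2, 3] (0->5, 1->5, 2->11, 3->8), giving [5, 5, 11, 8]. So prefix = [5, 5, 11, 8]. Then prefix[-1] = 8.

8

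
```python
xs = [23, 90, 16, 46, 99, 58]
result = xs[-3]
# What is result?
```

xs has length 6. Negative index -3 maps to positive index 6 + (-3) = 3. xs[3] = 46.

46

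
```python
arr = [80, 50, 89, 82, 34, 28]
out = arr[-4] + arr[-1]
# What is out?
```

arr has length 6. Negative index -4 maps to positive index 6 + (-4) = 2. arr[2] = 89.
arr has length 6. Negative index -1 maps to positive index 6 + (-1) = 5. arr[5] = 28.
Sum: 89 + 28 = 117.

117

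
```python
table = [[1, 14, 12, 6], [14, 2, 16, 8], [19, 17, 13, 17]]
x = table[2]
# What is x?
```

table has 3 rows. Row 2 is [19, 17, 13, 17].

[19, 17, 13, 17]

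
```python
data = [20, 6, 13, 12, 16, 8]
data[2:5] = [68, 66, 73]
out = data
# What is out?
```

data starts as [20, 6, 13, 12, 16, 8] (length 6). The slice data[2:5] covers indices [2, 3, 4] with values [13, 12, 16]. Replacing that slice with [68, 66, 73] (same length) produces [20, 6, 68, 66, 73, 8].

[20, 6, 68, 66, 73, 8]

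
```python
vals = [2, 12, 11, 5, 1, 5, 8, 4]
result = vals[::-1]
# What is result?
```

vals has length 8. The slice vals[::-1] selects indices [7, 6, 5, 4, 3, 2, 1, 0] (7->4, 6->8, 5->5, 4->1, 3->5, 2->11, 1->12, 0->2), giving [4, 8, 5, 1, 5, 11, 12, 2].

[4, 8, 5, 1, 5, 11, 12, 2]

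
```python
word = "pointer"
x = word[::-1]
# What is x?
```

word has length 7. The slice word[::-1] selects indices [6, 5, 4, 3, 2, 1, 0] (6->'r', 5->'e', 4->'t', 3->'n', 2->'i', 1->'o', 0->'p'), giving 'retniop'.

'retniop'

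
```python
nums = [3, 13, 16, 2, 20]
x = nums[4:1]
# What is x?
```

nums has length 5. The slice nums[4:1] resolves to an empty index range, so the result is [].

[]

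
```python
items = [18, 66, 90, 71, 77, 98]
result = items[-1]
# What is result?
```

items has length 6. Negative index -1 maps to positive index 6 + (-1) = 5. items[5] = 98.

98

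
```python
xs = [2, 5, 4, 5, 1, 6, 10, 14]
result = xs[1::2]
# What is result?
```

xs has length 8. The slice xs[1::2] selects indices [1, 3, 5, 7] (1->5, 3->5, 5->6, 7->14), giving [5, 5, 6, 14].

[5, 5, 6, 14]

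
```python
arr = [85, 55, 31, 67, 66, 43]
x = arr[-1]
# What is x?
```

arr has length 6. Negative index -1 maps to positive index 6 + (-1) = 5. arr[5] = 43.

43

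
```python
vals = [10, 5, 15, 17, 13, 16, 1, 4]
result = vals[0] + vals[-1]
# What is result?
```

vals has length 8. vals[0] = 10.
vals has length 8. Negative index -1 maps to positive index 8 + (-1) = 7. vals[7] = 4.
Sum: 10 + 4 = 14.

14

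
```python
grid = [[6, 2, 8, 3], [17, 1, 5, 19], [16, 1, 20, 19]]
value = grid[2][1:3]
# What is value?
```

grid[2] = [16, 1, 20, 19]. grid[2] has length 4. The slice grid[2][1:3] selects indices [1, 2] (1->1, 2->20), giving [1, 20].

[1, 20]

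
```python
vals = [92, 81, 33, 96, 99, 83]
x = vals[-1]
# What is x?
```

vals has length 6. Negative index -1 maps to positive index 6 + (-1) = 5. vals[5] = 83.

83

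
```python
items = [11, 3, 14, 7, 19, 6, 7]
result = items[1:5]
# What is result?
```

items has length 7. The slice items[1:5] selects indices [1, 2, 3, 4] (1->3, 2->14, 3->7, 4->19), giving [3, 14, 7, 19].

[3, 14, 7, 19]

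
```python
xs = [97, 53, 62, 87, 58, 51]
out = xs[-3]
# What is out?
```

xs has length 6. Negative index -3 maps to positive index 6 + (-3) = 3. xs[3] = 87.

87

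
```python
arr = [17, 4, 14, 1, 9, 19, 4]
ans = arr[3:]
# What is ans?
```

arr has length 7. The slice arr[3:] selects indices [3, 4, 5, 6] (3->1, 4->9, 5->19, 6->4), giving [1, 9, 19, 4].

[1, 9, 19, 4]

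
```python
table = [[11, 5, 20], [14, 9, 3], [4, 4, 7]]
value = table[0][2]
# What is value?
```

table[0] = [11, 5, 20]. Taking column 2 of that row yields 20.

20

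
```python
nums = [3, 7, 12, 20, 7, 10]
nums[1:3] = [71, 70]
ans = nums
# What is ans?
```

nums starts as [3, 7, 12, 20, 7, 10] (length 6). The slice nums[1:3] covers indices [1, 2] with values [7, 12]. Replacing that slice with [71, 70] (same length) produces [3, 71, 70, 20, 7, 10].

[3, 71, 70, 20, 7, 10]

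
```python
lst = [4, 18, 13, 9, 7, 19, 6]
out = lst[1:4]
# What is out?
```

lst has length 7. The slice lst[1:4] selects indices [1, 2, 3] (1->18, 2->13, 3->9), giving [18, 13, 9].

[18, 13, 9]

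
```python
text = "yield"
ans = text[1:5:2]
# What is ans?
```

text has length 5. The slice text[1:5:2] selects indices [1, 3] (1->'i', 3->'l'), giving 'il'.

'il'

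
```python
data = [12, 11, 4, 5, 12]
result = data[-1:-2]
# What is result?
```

data has length 5. The slice data[-1:-2] resolves to an empty index range, so the result is [].

[]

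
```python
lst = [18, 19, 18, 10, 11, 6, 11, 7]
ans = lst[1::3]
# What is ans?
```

lst has length 8. The slice lst[1::3] selects indices [1, 4, 7] (1->19, 4->11, 7->7), giving [19, 11, 7].

[19, 11, 7]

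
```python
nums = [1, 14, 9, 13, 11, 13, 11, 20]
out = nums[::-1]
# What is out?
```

nums has length 8. The slice nums[::-1] selects indices [7, 6, 5, 4, 3, 2, 1, 0] (7->20, 6->11, 5->13, 4->11, 3->13, 2->9, 1->14, 0->1), giving [20, 11, 13, 11, 13, 9, 14, 1].

[20, 11, 13, 11, 13, 9, 14, 1]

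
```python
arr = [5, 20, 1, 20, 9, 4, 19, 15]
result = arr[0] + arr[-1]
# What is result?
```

arr has length 8. arr[0] = 5.
arr has length 8. Negative index -1 maps to positive index 8 + (-1) = 7. arr[7] = 15.
Sum: 5 + 15 = 20.

20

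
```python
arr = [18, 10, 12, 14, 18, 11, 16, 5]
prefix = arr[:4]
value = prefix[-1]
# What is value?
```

arr has length 8. The slice arr[:4] selects indices [0, 1, 2, 3] (0->18, 1->10, 2->12, 3->14), giving [18, 10, 12, 14]. So prefix = [18, 10, 12, 14]. Then prefix[-1] = 14.

14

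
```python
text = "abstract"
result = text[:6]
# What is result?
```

text has length 8. The slice text[:6] selects indices [0, 1, 2, 3, 4, 5] (0->'a', 1->'b', 2->'s', 3->'t', 4->'r', 5->'a'), giving 'abstra'.

'abstra'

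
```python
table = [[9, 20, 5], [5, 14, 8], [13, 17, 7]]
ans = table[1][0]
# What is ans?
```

table[1] = [5, 14, 8]. Taking column 0 of that row yields 5.

5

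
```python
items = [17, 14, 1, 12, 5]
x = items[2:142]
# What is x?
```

items has length 5. The slice items[2:142] selects indices [2, 3, 4] (2->1, 3->12, 4->5), giving [1, 12, 5].

[1, 12, 5]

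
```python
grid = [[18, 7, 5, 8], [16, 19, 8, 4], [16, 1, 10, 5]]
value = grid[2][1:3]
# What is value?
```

grid[2] = [16, 1, 10, 5]. grid[2] has length 4. The slice grid[2][1:3] selects indices [1, 2] (1->1, 2->10), giving [1, 10].

[1, 10]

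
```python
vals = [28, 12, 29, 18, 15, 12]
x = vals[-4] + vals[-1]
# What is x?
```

vals has length 6. Negative index -4 maps to positive index 6 + (-4) = 2. vals[2] = 29.
vals has length 6. Negative index -1 maps to positive index 6 + (-1) = 5. vals[5] = 12.
Sum: 29 + 12 = 41.

41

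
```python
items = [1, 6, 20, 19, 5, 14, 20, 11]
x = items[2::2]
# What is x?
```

items has length 8. The slice items[2::2] selects indices [2, 4, 6] (2->20, 4->5, 6->20), giving [20, 5, 20].

[20, 5, 20]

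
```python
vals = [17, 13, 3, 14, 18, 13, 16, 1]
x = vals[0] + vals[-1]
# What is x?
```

vals has length 8. vals[0] = 17.
vals has length 8. Negative index -1 maps to positive index 8 + (-1) = 7. vals[7] = 1.
Sum: 17 + 1 = 18.

18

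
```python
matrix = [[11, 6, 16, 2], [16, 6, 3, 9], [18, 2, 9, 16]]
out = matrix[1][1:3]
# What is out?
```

matrix[1] = [16, 6, 3, 9]. matrix[1] has length 4. The slice matrix[1][1:3] selects indices [1, 2] (1->6, 2->3), giving [6, 3].

[6, 3]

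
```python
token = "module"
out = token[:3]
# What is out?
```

token has length 6. The slice token[:3] selects indices [0, 1, 2] (0->'m', 1->'o', 2->'d'), giving 'mod'.

'mod'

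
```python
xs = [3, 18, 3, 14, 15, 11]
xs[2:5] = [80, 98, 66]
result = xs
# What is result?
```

xs starts as [3, 18, 3, 14, 15, 11] (length 6). The slice xs[2:5] covers indices [2, 3, 4] with values [3, 14, 15]. Replacing that slice with [80, 98, 66] (same length) produces [3, 18, 80, 98, 66, 11].

[3, 18, 80, 98, 66, 11]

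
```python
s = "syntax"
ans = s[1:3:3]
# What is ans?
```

s has length 6. The slice s[1:3:3] selects indices [1] (1->'y'), giving 'y'.

'y'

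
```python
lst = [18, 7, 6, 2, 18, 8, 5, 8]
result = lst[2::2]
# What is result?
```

lst has length 8. The slice lst[2::2] selects indices [2, 4, 6] (2->6, 4->18, 6->5), giving [6, 18, 5].

[6, 18, 5]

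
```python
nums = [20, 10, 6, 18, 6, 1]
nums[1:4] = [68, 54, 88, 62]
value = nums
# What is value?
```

nums starts as [20, 10, 6, 18, 6, 1] (length 6). The slice nums[1:4] covers indices [1, 2, 3] with values [10, 6, 18]. Replacing that slice with [68, 54, 88, 62] (different length) produces [20, 68, 54, 88, 62, 6, 1].

[20, 68, 54, 88, 62, 6, 1]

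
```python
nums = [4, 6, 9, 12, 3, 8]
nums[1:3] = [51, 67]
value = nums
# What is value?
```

nums starts as [4, 6, 9, 12, 3, 8] (length 6). The slice nums[1:3] covers indices [1, 2] with values [6, 9]. Replacing that slice with [51, 67] (same length) produces [4, 51, 67, 12, 3, 8].

[4, 51, 67, 12, 3, 8]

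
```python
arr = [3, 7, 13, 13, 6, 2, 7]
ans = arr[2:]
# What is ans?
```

arr has length 7. The slice arr[2:] selects indices [2, 3, 4, 5, 6] (2->13, 3->13, 4->6, 5->2, 6->7), giving [13, 13, 6, 2, 7].

[13, 13, 6, 2, 7]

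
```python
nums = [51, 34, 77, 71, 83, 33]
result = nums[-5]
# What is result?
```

nums has length 6. Negative index -5 maps to positive index 6 + (-5) = 1. nums[1] = 34.

34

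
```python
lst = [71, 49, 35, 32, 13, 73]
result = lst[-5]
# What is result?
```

lst has length 6. Negative index -5 maps to positive index 6 + (-5) = 1. lst[1] = 49.

49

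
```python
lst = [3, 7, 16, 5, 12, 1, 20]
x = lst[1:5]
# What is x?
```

lst has length 7. The slice lst[1:5] selects indices [1, 2, 3, 4] (1->7, 2->16, 3->5, 4->12), giving [7, 16, 5, 12].

[7, 16, 5, 12]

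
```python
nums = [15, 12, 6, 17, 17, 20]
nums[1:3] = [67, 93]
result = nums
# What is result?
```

nums starts as [15, 12, 6, 17, 17, 20] (length 6). The slice nums[1:3] covers indices [1, 2] with values [12, 6]. Replacing that slice with [67, 93] (same length) produces [15, 67, 93, 17, 17, 20].

[15, 67, 93, 17, 17, 20]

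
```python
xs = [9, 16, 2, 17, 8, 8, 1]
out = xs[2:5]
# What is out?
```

xs has length 7. The slice xs[2:5] selects indices [2, 3, 4] (2->2, 3->17, 4->8), giving [2, 17, 8].

[2, 17, 8]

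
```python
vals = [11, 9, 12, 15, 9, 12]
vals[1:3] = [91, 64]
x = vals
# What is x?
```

vals starts as [11, 9, 12, 15, 9, 12] (length 6). The slice vals[1:3] covers indices [1, 2] with values [9, 12]. Replacing that slice with [91, 64] (same length) produces [11, 91, 64, 15, 9, 12].

[11, 91, 64, 15, 9, 12]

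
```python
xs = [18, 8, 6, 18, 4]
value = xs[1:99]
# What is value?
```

xs has length 5. The slice xs[1:99] selects indices [1, 2, 3, 4] (1->8, 2->6, 3->18, 4->4), giving [8, 6, 18, 4].

[8, 6, 18, 4]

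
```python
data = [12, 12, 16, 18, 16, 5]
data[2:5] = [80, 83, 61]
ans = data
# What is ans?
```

data starts as [12, 12, 16, 18, 16, 5] (length 6). The slice data[2:5] covers indices [2, 3, 4] with values [16, 18, 16]. Replacing that slice with [80, 83, 61] (same length) produces [12, 12, 80, 83, 61, 5].

[12, 12, 80, 83, 61, 5]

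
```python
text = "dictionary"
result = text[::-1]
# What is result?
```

text has length 10. The slice text[::-1] selects indices [9, 8, 7, 6, 5, 4, 3, 2, 1, 0] (9->'y', 8->'r', 7->'a', 6->'n', 5->'o', 4->'i', 3->'t', 2->'c', 1->'i', 0->'d'), giving 'yranoitcid'.

'yranoitcid'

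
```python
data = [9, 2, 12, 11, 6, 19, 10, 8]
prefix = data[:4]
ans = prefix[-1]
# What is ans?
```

data has length 8. The slice data[:4] selects indices [0, 1, 2, 3] (0->9, 1->2, 2->12, 3->11), giving [9, 2, 12, 11]. So prefix = [9, 2, 12, 11]. Then prefix[-1] = 11.

11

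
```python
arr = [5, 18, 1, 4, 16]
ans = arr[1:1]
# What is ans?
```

arr has length 5. The slice arr[1:1] resolves to an empty index range, so the result is [].

[]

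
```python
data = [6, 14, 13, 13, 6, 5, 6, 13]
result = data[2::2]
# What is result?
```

data has length 8. The slice data[2::2] selects indices [2, 4, 6] (2->13, 4->6, 6->6), giving [13, 6, 6].

[13, 6, 6]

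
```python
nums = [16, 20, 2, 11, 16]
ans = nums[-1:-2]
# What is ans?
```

nums has length 5. The slice nums[-1:-2] resolves to an empty index range, so the result is [].

[]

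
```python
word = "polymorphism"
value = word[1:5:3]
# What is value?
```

word has length 12. The slice word[1:5:3] selects indices [1, 4] (1->'o', 4->'m'), giving 'om'.

'om'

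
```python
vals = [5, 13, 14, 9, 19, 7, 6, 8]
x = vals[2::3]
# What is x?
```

vals has length 8. The slice vals[2::3] selects indices [2, 5] (2->14, 5->7), giving [14, 7].

[14, 7]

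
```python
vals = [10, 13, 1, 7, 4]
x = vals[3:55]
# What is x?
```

vals has length 5. The slice vals[3:55] selects indices [3, 4] (3->7, 4->4), giving [7, 4].

[7, 4]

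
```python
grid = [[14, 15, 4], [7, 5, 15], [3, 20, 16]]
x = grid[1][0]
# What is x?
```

grid[1] = [7, 5, 15]. Taking column 0 of that row yields 7.

7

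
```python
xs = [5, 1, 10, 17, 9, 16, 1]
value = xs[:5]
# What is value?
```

xs has length 7. The slice xs[:5] selects indices [0, 1, 2, 3, 4] (0->5, 1->1, 2->10, 3->17, 4->9), giving [5, 1, 10, 17, 9].

[5, 1, 10, 17, 9]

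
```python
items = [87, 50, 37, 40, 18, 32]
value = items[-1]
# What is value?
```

items has length 6. Negative index -1 maps to positive index 6 + (-1) = 5. items[5] = 32.

32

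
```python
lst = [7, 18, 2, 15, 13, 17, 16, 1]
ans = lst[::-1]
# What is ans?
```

lst has length 8. The slice lst[::-1] selects indices [7, 6, 5, 4, 3, 2, 1, 0] (7->1, 6->16, 5->17, 4->13, 3->15, 2->2, 1->18, 0->7), giving [1, 16, 17, 13, 15, 2, 18, 7].

[1, 16, 17, 13, 15, 2, 18, 7]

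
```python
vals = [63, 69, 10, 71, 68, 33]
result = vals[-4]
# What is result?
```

vals has length 6. Negative index -4 maps to positive index 6 + (-4) = 2. vals[2] = 10.

10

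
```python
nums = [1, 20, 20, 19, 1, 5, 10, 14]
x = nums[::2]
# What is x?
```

nums has length 8. The slice nums[::2] selects indices [0, 2, 4, 6] (0->1, 2->20, 4->1, 6->10), giving [1, 20, 1, 10].

[1, 20, 1, 10]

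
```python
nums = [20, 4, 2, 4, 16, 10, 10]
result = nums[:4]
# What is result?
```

nums has length 7. The slice nums[:4] selects indices [0, 1, 2, 3] (0->20, 1->4, 2->2, 3->4), giving [20, 4, 2, 4].

[20, 4, 2, 4]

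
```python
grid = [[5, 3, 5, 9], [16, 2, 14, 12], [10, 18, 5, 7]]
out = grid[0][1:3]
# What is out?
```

grid[0] = [5, 3, 5, 9]. grid[0] has length 4. The slice grid[0][1:3] selects indices [1, 2] (1->3, 2->5), giving [3, 5].

[3, 5]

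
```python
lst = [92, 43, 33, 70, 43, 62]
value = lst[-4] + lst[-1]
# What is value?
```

lst has length 6. Negative index -4 maps to positive index 6 + (-4) = 2. lst[2] = 33.
lst has length 6. Negative index -1 maps to positive index 6 + (-1) = 5. lst[5] = 62.
Sum: 33 + 62 = 95.

95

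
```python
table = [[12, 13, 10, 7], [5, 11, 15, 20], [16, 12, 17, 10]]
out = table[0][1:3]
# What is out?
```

table[0] = [12, 13, 10, 7]. table[0] has length 4. The slice table[0][1:3] selects indices [1, 2] (1->13, 2->10), giving [13, 10].

[13, 10]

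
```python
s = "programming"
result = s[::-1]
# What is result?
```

s has length 11. The slice s[::-1] selects indices [10, 9, 8, 7, 6, 5, 4, 3, 2, 1, 0] (10->'g', 9->'n', 8->'i', 7->'m', 6->'m', 5->'a', 4->'r', 3->'g', 2->'o', 1->'r', 0->'p'), giving 'gnimmargorp'.

'gnimmargorp'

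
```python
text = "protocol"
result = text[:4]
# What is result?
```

text has length 8. The slice text[:4] selects indices [0, 1, 2, 3] (0->'p', 1->'r', 2->'o', 3->'t'), giving 'prot'.

'prot'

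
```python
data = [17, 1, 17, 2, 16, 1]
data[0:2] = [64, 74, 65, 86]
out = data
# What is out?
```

data starts as [17, 1, 17, 2, 16, 1] (length 6). The slice data[0:2] covers indices [0, 1] with values [17, 1]. Replacing that slice with [64, 74, 65, 86] (different length) produces [64, 74, 65, 86, 17, 2, 16, 1].

[64, 74, 65, 86, 17, 2, 16, 1]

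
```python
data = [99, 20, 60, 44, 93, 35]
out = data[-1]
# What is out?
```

data has length 6. Negative index -1 maps to positive index 6 + (-1) = 5. data[5] = 35.

35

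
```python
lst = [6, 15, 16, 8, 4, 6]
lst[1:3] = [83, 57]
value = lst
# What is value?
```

lst starts as [6, 15, 16, 8, 4, 6] (length 6). The slice lst[1:3] covers indices [1, 2] with values [15, 16]. Replacing that slice with [83, 57] (same length) produces [6, 83, 57, 8, 4, 6].

[6, 83, 57, 8, 4, 6]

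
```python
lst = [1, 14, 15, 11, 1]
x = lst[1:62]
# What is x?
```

lst has length 5. The slice lst[1:62] selects indices [1, 2, 3, 4] (1->14, 2->15, 3->11, 4->1), giving [14, 15, 11, 1].

[14, 15, 11, 1]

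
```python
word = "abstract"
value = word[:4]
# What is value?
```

word has length 8. The slice word[:4] selects indices [0, 1, 2, 3] (0->'a', 1->'b', 2->'s', 3->'t'), giving 'abst'.

'abst'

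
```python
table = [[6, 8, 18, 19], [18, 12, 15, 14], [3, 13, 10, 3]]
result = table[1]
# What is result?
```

table has 3 rows. Row 1 is [18, 12, 15, 14].

[18, 12, 15, 14]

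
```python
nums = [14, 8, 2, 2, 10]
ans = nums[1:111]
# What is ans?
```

nums has length 5. The slice nums[1:111] selects indices [1, 2, 3, 4] (1->8, 2->2, 3->2, 4->10), giving [8, 2, 2, 10].

[8, 2, 2, 10]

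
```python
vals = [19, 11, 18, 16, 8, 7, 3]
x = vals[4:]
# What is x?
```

vals has length 7. The slice vals[4:] selects indices [4, 5, 6] (4->8, 5->7, 6->3), giving [8, 7, 3].

[8, 7, 3]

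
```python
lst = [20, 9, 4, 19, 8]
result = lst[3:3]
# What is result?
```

lst has length 5. The slice lst[3:3] resolves to an empty index range, so the result is [].

[]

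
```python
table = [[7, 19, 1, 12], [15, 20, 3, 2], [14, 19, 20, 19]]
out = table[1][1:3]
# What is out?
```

table[1] = [15, 20, 3, 2]. table[1] has length 4. The slice table[1][1:3] selects indices [1, 2] (1->20, 2->3), giving [20, 3].

[20, 3]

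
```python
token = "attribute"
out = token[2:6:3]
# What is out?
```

token has length 9. The slice token[2:6:3] selects indices [2, 5] (2->'t', 5->'b'), giving 'tb'.

'tb'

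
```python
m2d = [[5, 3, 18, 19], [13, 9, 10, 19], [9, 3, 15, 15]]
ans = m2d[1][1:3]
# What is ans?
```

m2d[1] = [13, 9, 10, 19]. m2d[1] has length 4. The slice m2d[1][1:3] selects indices [1, 2] (1->9, 2->10), giving [9, 10].

[9, 10]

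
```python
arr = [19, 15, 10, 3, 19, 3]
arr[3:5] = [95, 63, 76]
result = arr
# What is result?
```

arr starts as [19, 15, 10, 3, 19, 3] (length 6). The slice arr[3:5] covers indices [3, 4] with values [3, 19]. Replacing that slice with [95, 63, 76] (different length) produces [19, 15, 10, 95, 63, 76, 3].

[19, 15, 10, 95, 63, 76, 3]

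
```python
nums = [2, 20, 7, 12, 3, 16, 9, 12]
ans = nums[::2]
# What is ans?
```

nums has length 8. The slice nums[::2] selects indices [0, 2, 4, 6] (0->2, 2->7, 4->3, 6->9), giving [2, 7, 3, 9].

[2, 7, 3, 9]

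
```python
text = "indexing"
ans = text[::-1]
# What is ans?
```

text has length 8. The slice text[::-1] selects indices [7, 6, 5, 4, 3, 2, 1, 0] (7->'g', 6->'n', 5->'i', 4->'x', 3->'e', 2->'d', 1->'n', 0->'i'), giving 'gnixedni'.

'gnixedni'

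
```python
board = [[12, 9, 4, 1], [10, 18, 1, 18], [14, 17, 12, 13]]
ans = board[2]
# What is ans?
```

board has 3 rows. Row 2 is [14, 17, 12, 13].

[14, 17, 12, 13]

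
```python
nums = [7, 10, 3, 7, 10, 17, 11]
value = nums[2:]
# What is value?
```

nums has length 7. The slice nums[2:] selects indices [2, 3, 4, 5, 6] (2->3, 3->7, 4->10, 5->17, 6->11), giving [3, 7, 10, 17, 11].

[3, 7, 10, 17, 11]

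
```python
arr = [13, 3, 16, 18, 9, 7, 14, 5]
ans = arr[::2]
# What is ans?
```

arr has length 8. The slice arr[::2] selects indices [0, 2, 4, 6] (0->13, 2->16, 4->9, 6->14), giving [13, 16, 9, 14].

[13, 16, 9, 14]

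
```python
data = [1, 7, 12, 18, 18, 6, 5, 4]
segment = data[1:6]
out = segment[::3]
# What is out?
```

data has length 8. The slice data[1:6] selects indices [1, 2, 3, 4, 5] (1->7, 2->12, 3->18, 4->18, 5->6), giving [7, 12, 18, 18, 6]. So segment = [7, 12, 18, 18, 6]. segment has length 5. The slice segment[::3] selects indices [0, 3] (0->7, 3->18), giving [7, 18].

[7, 18]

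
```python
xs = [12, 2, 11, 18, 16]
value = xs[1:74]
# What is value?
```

xs has length 5. The slice xs[1:74] selects indices [1, 2, 3, 4] (1->2, 2->11, 3->18, 4->16), giving [2, 11, 18, 16].

[2, 11, 18, 16]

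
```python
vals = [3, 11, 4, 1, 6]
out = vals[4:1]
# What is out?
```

vals has length 5. The slice vals[4:1] resolves to an empty index range, so the result is [].

[]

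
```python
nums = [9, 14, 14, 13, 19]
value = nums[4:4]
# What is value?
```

nums has length 5. The slice nums[4:4] resolves to an empty index range, so the result is [].

[]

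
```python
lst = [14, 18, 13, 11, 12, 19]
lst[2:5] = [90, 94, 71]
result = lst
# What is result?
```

lst starts as [14, 18, 13, 11, 12, 19] (length 6). The slice lst[2:5] covers indices [2, 3, 4] with values [13, 11, 12]. Replacing that slice with [90, 94, 71] (same length) produces [14, 18, 90, 94, 71, 19].

[14, 18, 90, 94, 71, 19]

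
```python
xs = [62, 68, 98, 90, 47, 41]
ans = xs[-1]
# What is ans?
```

xs has length 6. Negative index -1 maps to positive index 6 + (-1) = 5. xs[5] = 41.

41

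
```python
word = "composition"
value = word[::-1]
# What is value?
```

word has length 11. The slice word[::-1] selects indices [10, 9, 8, 7, 6, 5, 4, 3, 2, 1, 0] (10->'n', 9->'o', 8->'i', 7->'t', 6->'i', 5->'s', 4->'o', 3->'p', 2->'m', 1->'o', 0->'c'), giving 'noitisopmoc'.

'noitisopmoc'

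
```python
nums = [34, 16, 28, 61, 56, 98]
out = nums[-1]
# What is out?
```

nums has length 6. Negative index -1 maps to positive index 6 + (-1) = 5. nums[5] = 98.

98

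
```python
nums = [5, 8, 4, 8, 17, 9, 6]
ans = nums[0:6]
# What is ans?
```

nums has length 7. The slice nums[0:6] selects indices [0, 1, 2, 3, 4, 5] (0->5, 1->8, 2->4, 3->8, 4->17, 5->9), giving [5, 8, 4, 8, 17, 9].

[5, 8, 4, 8, 17, 9]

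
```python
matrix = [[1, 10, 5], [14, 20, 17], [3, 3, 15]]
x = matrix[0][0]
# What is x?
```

matrix[0] = [1, 10, 5]. Taking column 0 of that row yields 1.

1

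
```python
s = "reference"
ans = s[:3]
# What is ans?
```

s has length 9. The slice s[:3] selects indices [0, 1, 2] (0->'r', 1->'e', 2->'f'), giving 'ref'.

'ref'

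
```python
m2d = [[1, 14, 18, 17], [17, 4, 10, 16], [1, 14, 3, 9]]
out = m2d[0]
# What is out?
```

m2d has 3 rows. Row 0 is [1, 14, 18, 17].

[1, 14, 18, 17]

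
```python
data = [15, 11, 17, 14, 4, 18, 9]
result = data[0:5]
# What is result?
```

data has length 7. The slice data[0:5] selects indices [0, 1, 2, 3, 4] (0->15, 1->11, 2->17, 3->14, 4->4), giving [15, 11, 17, 14, 4].

[15, 11, 17, 14, 4]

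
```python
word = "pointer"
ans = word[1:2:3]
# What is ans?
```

word has length 7. The slice word[1:2:3] selects indices [1] (1->'o'), giving 'o'.

'o'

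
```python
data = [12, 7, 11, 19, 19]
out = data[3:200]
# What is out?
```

data has length 5. The slice data[3:200] selects indices [3, 4] (3->19, 4->19), giving [19, 19].

[19, 19]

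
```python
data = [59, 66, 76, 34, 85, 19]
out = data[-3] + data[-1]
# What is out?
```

data has length 6. Negative index -3 maps to positive index 6 + (-3) = 3. data[3] = 34.
data has length 6. Negative index -1 maps to positive index 6 + (-1) = 5. data[5] = 19.
Sum: 34 + 19 = 53.

53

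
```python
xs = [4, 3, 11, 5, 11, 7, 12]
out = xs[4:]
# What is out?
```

xs has length 7. The slice xs[4:] selects indices [4, 5, 6] (4->11, 5->7, 6->12), giving [11, 7, 12].

[11, 7, 12]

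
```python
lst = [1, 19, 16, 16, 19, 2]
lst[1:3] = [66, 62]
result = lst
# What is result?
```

lst starts as [1, 19, 16, 16, 19, 2] (length 6). The slice lst[1:3] covers indices [1, 2] with values [19, 16]. Replacing that slice with [66, 62] (same length) produces [1, 66, 62, 16, 19, 2].

[1, 66, 62, 16, 19, 2]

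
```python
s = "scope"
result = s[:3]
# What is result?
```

s has length 5. The slice s[:3] selects indices [0, 1, 2] (0->'s', 1->'c', 2->'o'), giving 'sco'.

'sco'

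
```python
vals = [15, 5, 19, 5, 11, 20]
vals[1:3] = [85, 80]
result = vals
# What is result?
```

vals starts as [15, 5, 19, 5, 11, 20] (length 6). The slice vals[1:3] covers indices [1, 2] with values [5, 19]. Replacing that slice with [85, 80] (same length) produces [15, 85, 80, 5, 11, 20].

[15, 85, 80, 5, 11, 20]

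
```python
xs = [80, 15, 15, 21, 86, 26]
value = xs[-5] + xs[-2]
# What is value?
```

xs has length 6. Negative index -5 maps to positive index 6 + (-5) = 1. xs[1] = 15.
xs has length 6. Negative index -2 maps to positive index 6 + (-2) = 4. xs[4] = 86.
Sum: 15 + 86 = 101.

101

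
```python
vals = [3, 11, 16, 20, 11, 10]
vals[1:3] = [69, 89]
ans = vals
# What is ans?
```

vals starts as [3, 11, 16, 20, 11, 10] (length 6). The slice vals[1:3] covers indices [1, 2] with values [11, 16]. Replacing that slice with [69, 89] (same length) produces [3, 69, 89, 20, 11, 10].

[3, 69, 89, 20, 11, 10]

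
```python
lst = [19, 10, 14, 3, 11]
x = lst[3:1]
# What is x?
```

lst has length 5. The slice lst[3:1] resolves to an empty index range, so the result is [].

[]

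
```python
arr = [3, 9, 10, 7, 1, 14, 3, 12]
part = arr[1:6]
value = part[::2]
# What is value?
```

arr has length 8. The slice arr[1:6] selects indices [1, 2, 3, 4, 5] (1->9, 2->10, 3->7, 4->1, 5->14), giving [9, 10, 7, 1, 14]. So part = [9, 10, 7, 1, 14]. part has length 5. The slice part[::2] selects indices [0, 2, 4] (0->9, 2->7, 4->14), giving [9, 7, 14].

[9, 7, 14]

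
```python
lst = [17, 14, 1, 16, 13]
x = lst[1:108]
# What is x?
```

lst has length 5. The slice lst[1:108] selects indices [1, 2, 3, 4] (1->14, 2->1, 3->16, 4->13), giving [14, 1, 16, 13].

[14, 1, 16, 13]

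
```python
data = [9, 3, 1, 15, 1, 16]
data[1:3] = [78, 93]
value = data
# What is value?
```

data starts as [9, 3, 1, 15, 1, 16] (length 6). The slice data[1:3] covers indices [1, 2] with values [3, 1]. Replacing that slice with [78, 93] (same length) produces [9, 78, 93, 15, 1, 16].

[9, 78, 93, 15, 1, 16]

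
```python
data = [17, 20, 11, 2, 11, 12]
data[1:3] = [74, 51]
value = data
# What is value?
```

data starts as [17, 20, 11, 2, 11, 12] (length 6). The slice data[1:3] covers indices [1, 2] with values [20, 11]. Replacing that slice with [74, 51] (same length) produces [17, 74, 51, 2, 11, 12].

[17, 74, 51, 2, 11, 12]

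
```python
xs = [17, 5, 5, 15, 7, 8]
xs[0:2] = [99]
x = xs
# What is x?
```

xs starts as [17, 5, 5, 15, 7, 8] (length 6). The slice xs[0:2] covers indices [0, 1] with values [17, 5]. Replacing that slice with [99] (different length) produces [99, 5, 15, 7, 8].

[99, 5, 15, 7, 8]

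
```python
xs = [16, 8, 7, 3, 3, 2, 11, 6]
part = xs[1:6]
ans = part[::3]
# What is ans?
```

xs has length 8. The slice xs[1:6] selects indices [1, 2, 3, 4, 5] (1->8, 2->7, 3->3, 4->3, 5->2), giving [8, 7, 3, 3, 2]. So part = [8, 7, 3, 3, 2]. part has length 5. The slice part[::3] selects indices [0, 3] (0->8, 3->3), giving [8, 3].

[8, 3]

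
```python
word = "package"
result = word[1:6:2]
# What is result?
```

word has length 7. The slice word[1:6:2] selects indices [1, 3, 5] (1->'a', 3->'k', 5->'g'), giving 'akg'.

'akg'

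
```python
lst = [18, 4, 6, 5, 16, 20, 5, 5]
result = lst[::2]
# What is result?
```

lst has length 8. The slice lst[::2] selects indices [0, 2, 4, 6] (0->18, 2->6, 4->16, 6->5), giving [18, 6, 16, 5].

[18, 6, 16, 5]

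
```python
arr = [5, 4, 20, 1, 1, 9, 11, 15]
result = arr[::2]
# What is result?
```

arr has length 8. The slice arr[::2] selects indices [0, 2, 4, 6] (0->5, 2->20, 4->1, 6->11), giving [5, 20, 1, 11].

[5, 20, 1, 11]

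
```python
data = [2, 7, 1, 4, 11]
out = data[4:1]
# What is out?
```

data has length 5. The slice data[4:1] resolves to an empty index range, so the result is [].

[]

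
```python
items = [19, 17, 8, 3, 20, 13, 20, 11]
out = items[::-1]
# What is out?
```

items has length 8. The slice items[::-1] selects indices [7, 6, 5, 4, 3, 2, 1, 0] (7->11, 6->20, 5->13, 4->20, 3->3, 2->8, 1->17, 0->19), giving [11, 20, 13, 20, 3, 8, 17, 19].

[11, 20, 13, 20, 3, 8, 17, 19]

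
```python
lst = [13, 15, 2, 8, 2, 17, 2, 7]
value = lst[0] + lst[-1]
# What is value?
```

lst has length 8. lst[0] = 13.
lst has length 8. Negative index -1 maps to positive index 8 + (-1) = 7. lst[7] = 7.
Sum: 13 + 7 = 20.

20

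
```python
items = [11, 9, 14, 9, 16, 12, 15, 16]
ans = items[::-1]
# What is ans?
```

items has length 8. The slice items[::-1] selects indices [7, 6, 5, 4, 3, 2, 1, 0] (7->16, 6->15, 5->12, 4->16, 3->9, 2->14, 1->9, 0->11), giving [16, 15, 12, 16, 9, 14, 9, 11].

[16, 15, 12, 16, 9, 14, 9, 11]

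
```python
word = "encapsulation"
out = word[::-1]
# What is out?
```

word has length 13. The slice word[::-1] selects indices [12, 11, 10, 9, 8, 7, 6, 5, 4, 3, 2, 1, 0] (12->'n', 11->'o', 10->'i', 9->'t', 8->'a', 7->'l', 6->'u', 5->'s', 4->'p', 3->'a', 2->'c', 1->'n', 0->'e'), giving 'noitaluspacne'.

'noitaluspacne'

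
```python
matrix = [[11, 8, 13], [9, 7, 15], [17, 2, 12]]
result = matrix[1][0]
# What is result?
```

matrix[1] = [9, 7, 15]. Taking column 0 of that row yields 9.

9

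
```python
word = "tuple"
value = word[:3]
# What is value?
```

word has length 5. The slice word[:3] selects indices [0, 1, 2] (0->'t', 1->'u', 2->'p'), giving 'tup'.

'tup'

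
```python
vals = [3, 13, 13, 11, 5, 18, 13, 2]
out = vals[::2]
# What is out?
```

vals has length 8. The slice vals[::2] selects indices [0, 2, 4, 6] (0->3, 2->13, 4->5, 6->13), giving [3, 13, 5, 13].

[3, 13, 5, 13]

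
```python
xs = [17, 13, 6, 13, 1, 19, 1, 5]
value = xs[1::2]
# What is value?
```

xs has length 8. The slice xs[1::2] selects indices [1, 3, 5, 7] (1->13, 3->13, 5->19, 7->5), giving [13, 13, 19, 5].

[13, 13, 19, 5]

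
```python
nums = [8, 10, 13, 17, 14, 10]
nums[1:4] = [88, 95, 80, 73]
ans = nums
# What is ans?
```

nums starts as [8, 10, 13, 17, 14, 10] (length 6). The slice nums[1:4] covers indices [1, 2, 3] with values [10, 13, 17]. Replacing that slice with [88, 95, 80, 73] (different length) produces [8, 88, 95, 80, 73, 14, 10].

[8, 88, 95, 80, 73, 14, 10]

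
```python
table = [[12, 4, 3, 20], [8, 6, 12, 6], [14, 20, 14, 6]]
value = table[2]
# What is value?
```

table has 3 rows. Row 2 is [14, 20, 14, 6].

[14, 20, 14, 6]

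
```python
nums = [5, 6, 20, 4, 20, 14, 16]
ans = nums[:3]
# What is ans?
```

nums has length 7. The slice nums[:3] selects indices [0, 1, 2] (0->5, 1->6, 2->20), giving [5, 6, 20].

[5, 6, 20]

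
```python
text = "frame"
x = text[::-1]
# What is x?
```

text has length 5. The slice text[::-1] selects indices [4, 3, 2, 1, 0] (4->'e', 3->'m', 2->'a', 1->'r', 0->'f'), giving 'emarf'.

'emarf'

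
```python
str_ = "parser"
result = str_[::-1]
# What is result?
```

str_ has length 6. The slice str_[::-1] selects indices [5, 4, 3, 2, 1, 0] (5->'r', 4->'e', 3->'s', 2->'r', 1->'a', 0->'p'), giving 'resrap'.

'resrap'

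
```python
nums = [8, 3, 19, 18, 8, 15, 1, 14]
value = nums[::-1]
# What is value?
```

nums has length 8. The slice nums[::-1] selects indices [7, 6, 5, 4, 3, 2, 1, 0] (7->14, 6->1, 5->15, 4->8, 3->18, 2->19, 1->3, 0->8), giving [14, 1, 15, 8, 18, 19, 3, 8].

[14, 1, 15, 8, 18, 19, 3, 8]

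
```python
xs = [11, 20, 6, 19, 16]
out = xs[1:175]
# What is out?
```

xs has length 5. The slice xs[1:175] selects indices [1, 2, 3, 4] (1->20, 2->6, 3->19, 4->16), giving [20, 6, 19, 16].

[20, 6, 19, 16]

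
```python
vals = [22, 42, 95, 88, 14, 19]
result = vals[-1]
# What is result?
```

vals has length 6. Negative index -1 maps to positive index 6 + (-1) = 5. vals[5] = 19.

19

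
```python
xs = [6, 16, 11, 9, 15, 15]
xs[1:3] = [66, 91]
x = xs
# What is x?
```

xs starts as [6, 16, 11, 9, 15, 15] (length 6). The slice xs[1:3] covers indices [1, 2] with values [16, 11]. Replacing that slice with [66, 91] (same length) produces [6, 66, 91, 9, 15, 15].

[6, 66, 91, 9, 15, 15]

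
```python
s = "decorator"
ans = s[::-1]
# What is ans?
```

s has length 9. The slice s[::-1] selects indices [8, 7, 6, 5, 4, 3, 2, 1, 0] (8->'r', 7->'o', 6->'t', 5->'a', 4->'r', 3->'o', 2->'c', 1->'e', 0->'d'), giving 'rotaroced'.

'rotaroced'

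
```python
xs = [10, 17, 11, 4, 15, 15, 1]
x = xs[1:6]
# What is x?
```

xs has length 7. The slice xs[1:6] selects indices [1, 2, 3, 4, 5] (1->17, 2->11, 3->4, 4->15, 5->15), giving [17, 11, 4, 15, 15].

[17, 11, 4, 15, 15]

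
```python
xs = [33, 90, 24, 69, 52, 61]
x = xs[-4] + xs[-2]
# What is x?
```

xs has length 6. Negative index -4 maps to positive index 6 + (-4) = 2. xs[2] = 24.
xs has length 6. Negative index -2 maps to positive index 6 + (-2) = 4. xs[4] = 52.
Sum: 24 + 52 = 76.

76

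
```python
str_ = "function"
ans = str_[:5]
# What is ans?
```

str_ has length 8. The slice str_[:5] selects indices [0, 1, 2, 3, 4] (0->'f', 1->'u', 2->'n', 3->'c', 4->'t'), giving 'funct'.

'funct'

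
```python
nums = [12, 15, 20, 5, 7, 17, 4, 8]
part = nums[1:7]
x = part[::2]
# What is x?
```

nums has length 8. The slice nums[1:7] selects indices [1, 2, 3, 4, 5, 6] (1->15, 2->20, 3->5, 4->7, 5->17, 6->4), giving [15, 20, 5, 7, 17, 4]. So part = [15, 20, 5, 7, 17, 4]. part has length 6. The slice part[::2] selects indices [0, 2, 4] (0->15, 2->5, 4->17), giving [15, 5, 17].

[15, 5, 17]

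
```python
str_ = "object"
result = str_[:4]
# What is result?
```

str_ has length 6. The slice str_[:4] selects indices [0, 1, 2, 3] (0->'o', 1->'b', 2->'j', 3->'e'), giving 'obje'.

'obje'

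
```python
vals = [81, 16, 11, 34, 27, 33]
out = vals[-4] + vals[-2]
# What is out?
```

vals has length 6. Negative index -4 maps to positive index 6 + (-4) = 2. vals[2] = 11.
vals has length 6. Negative index -2 maps to positive index 6 + (-2) = 4. vals[4] = 27.
Sum: 11 + 27 = 38.

38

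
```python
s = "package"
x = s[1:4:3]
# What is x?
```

s has length 7. The slice s[1:4:3] selects indices [1] (1->'a'), giving 'a'.

'a'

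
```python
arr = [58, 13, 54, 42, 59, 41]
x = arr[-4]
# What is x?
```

arr has length 6. Negative index -4 maps to positive index 6 + (-4) = 2. arr[2] = 54.

54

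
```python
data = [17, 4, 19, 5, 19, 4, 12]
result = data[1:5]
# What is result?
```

data has length 7. The slice data[1:5] selects indices [1, 2, 3, 4] (1->4, 2->19, 3->5, 4->19), giving [4, 19, 5, 19].

[4, 19, 5, 19]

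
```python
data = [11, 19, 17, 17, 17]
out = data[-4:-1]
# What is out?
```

data has length 5. The slice data[-4:-1] selects indices [1, 2, 3] (1->19, 2->17, 3->17), giving [19, 17, 17].

[19, 17, 17]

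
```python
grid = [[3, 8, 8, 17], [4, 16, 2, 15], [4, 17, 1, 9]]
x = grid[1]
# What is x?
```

grid has 3 rows. Row 1 is [4, 16, 2, 15].

[4, 16, 2, 15]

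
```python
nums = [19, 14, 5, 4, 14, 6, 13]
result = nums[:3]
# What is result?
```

nums has length 7. The slice nums[:3] selects indices [0, 1, 2] (0->19, 1->14, 2->5), giving [19, 14, 5].

[19, 14, 5]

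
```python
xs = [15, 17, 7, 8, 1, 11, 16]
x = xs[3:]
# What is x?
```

xs has length 7. The slice xs[3:] selects indices [3, 4, 5, 6] (3->8, 4->1, 5->11, 6->16), giving [8, 1, 11, 16].

[8, 1, 11, 16]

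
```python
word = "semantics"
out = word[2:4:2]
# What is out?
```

word has length 9. The slice word[2:4:2] selects indices [2] (2->'m'), giving 'm'.

'm'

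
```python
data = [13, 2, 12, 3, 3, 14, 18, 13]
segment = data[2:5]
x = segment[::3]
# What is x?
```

data has length 8. The slice data[2:5] selects indices [2, 3, 4] (2->12, 3->3, 4->3), giving [12, 3, 3]. So segment = [12, 3, 3]. segment has length 3. The slice segment[::3] selects indices [0] (0->12), giving [12].

[12]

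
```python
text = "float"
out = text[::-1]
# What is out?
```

text has length 5. The slice text[::-1] selects indices [4, 3, 2, 1, 0] (4->'t', 3->'a', 2->'o', 1->'l', 0->'f'), giving 'taolf'.

'taolf'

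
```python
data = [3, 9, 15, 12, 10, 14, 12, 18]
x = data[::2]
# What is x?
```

data has length 8. The slice data[::2] selects indices [0, 2, 4, 6] (0->3, 2->15, 4->10, 6->12), giving [3, 15, 10, 12].

[3, 15, 10, 12]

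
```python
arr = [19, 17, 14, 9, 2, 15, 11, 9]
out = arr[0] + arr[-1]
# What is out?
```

arr has length 8. arr[0] = 19.
arr has length 8. Negative index -1 maps to positive index 8 + (-1) = 7. arr[7] = 9.
Sum: 19 + 9 = 28.

28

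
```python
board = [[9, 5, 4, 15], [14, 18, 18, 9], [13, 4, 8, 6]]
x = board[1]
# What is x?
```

board has 3 rows. Row 1 is [14, 18, 18, 9].

[14, 18, 18, 9]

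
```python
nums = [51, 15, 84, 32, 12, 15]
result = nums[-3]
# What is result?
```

nums has length 6. Negative index -3 maps to positive index 6 + (-3) = 3. nums[3] = 32.

32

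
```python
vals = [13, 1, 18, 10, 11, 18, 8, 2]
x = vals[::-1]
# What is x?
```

vals has length 8. The slice vals[::-1] selects indices [7, 6, 5, 4, 3, 2, 1, 0] (7->2, 6->8, 5->18, 4->11, 3->10, 2->18, 1->1, 0->13), giving [2, 8, 18, 11, 10, 18, 1, 13].

[2, 8, 18, 11, 10, 18, 1, 13]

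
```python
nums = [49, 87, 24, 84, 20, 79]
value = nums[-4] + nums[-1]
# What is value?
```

nums has length 6. Negative index -4 maps to positive index 6 + (-4) = 2. nums[2] = 24.
nums has length 6. Negative index -1 maps to positive index 6 + (-1) = 5. nums[5] = 79.
Sum: 24 + 79 = 103.

103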